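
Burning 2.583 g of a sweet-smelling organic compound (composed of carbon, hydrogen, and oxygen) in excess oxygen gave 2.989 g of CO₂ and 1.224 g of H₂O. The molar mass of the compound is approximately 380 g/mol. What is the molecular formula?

C10H20O15

mol C = 2.989 g CO₂ ÷ 44.009 g/mol = 0.067918 mol
mol H = 2 × 1.224 g H₂O ÷ 18.015 g/mol = 0.13589 mol
mass O = 2.583 − (0.81576 + 0.13697) = 1.6303 g → mol O = 1.6303 ÷ 15.999 = 0.10190 mol
Divide by the smallest (0.067918 mol): C 1.000, H 2.001, O 1.500
Multiplying each by 2 gives whole numbers: C 2.00, H 4.00, O 3.00
Empirical formula: C2H4O3
Empirical-formula mass = 76.05 g/mol; 380 ÷ 76.05 ≈ 5, so the molecular formula is C10H20O15.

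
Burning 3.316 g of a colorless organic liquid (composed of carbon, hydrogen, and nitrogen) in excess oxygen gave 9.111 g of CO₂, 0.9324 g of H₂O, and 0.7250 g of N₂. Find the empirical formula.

C4H2N

mol C = 9.111 g CO₂ ÷ 44.009 g/mol = 0.20703 mol
mol H = 2 × 0.9324 g H₂O ÷ 18.015 g/mol = 0.10351 mol
mol N = 2 × 0.7250 g N₂ ÷ 28.014 g/mol = 0.051760 mol
Divide by the smallest (0.051760 mol): C 4.000, H 2.000, N 1.000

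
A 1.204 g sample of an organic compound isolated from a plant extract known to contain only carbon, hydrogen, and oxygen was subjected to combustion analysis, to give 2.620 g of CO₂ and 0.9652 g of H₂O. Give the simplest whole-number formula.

C5H9O2

mol C = 2.620 g CO₂ ÷ 44.009 g/mol = 0.059533 mol
mol H = 2 × 0.9652 g H₂O ÷ 18.015 g/mol = 0.10716 mol
mass O = 1.204 − (0.71505 + 0.10801) = 0.38093 g → mol O = 0.38093 ÷ 15.999 = 0.023810 mol
Divide by the smallest (0.023810 mol): C 2.500, H 4.500, O 1.000
Multiplying each by 2 gives whole numbers: C 5.00, H 9.00, O 2.00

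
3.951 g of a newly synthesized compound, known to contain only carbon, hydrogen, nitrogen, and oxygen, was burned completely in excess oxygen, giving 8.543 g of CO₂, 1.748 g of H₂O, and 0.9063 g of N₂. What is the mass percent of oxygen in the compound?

mol C = 8.543 g CO₂ ÷ 44.009 g/mol = 0.19412 mol
mol H = 2 × 1.748 g H₂O ÷ 18.015 g/mol = 0.19406 mol
mol N = 2 × 0.9063 g N₂ ÷ 28.014 g/mol = 0.064703 mol
mass O = 3.951 − (2.3316 + 0.19561 + 0.90630) = 0.51752 g → mol O = 0.51752 ÷ 15.999 = 0.032347 mol
mass % O = 0.51752 g ÷ 3.951 g × 100%

13.10%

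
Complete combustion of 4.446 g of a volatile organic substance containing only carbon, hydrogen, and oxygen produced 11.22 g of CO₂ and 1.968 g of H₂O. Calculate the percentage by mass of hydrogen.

mol C = 11.22 g CO₂ ÷ 44.009 g/mol = 0.25495 mol
mol H = 2 × 1.968 g H₂O ÷ 18.015 g/mol = 0.21848 mol
mass O = 4.446 − (3.0622 + 0.22023) = 1.1636 g → mol O = 1.1636 ÷ 15.999 = 0.072729 mol
mass % H = 0.22023 g ÷ 4.446 g × 100%

4.95%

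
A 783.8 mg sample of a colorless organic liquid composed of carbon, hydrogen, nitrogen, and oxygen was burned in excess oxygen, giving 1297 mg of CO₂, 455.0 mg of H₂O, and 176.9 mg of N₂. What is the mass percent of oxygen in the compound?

mol C = 1.297 g CO₂ ÷ 44.009 g/mol = 0.029471 mol
mol H = 2 × 0.4550 g H₂O ÷ 18.015 g/mol = 0.050513 mol
mol N = 2 × 0.1769 g N₂ ÷ 28.014 g/mol = 0.012629 mol
mass O = 0.7838 − (0.35398 + 0.050918 + 0.17690) = 0.20200 g → mol O = 0.20200 ÷ 15.999 = 0.012626 mol
mass % O = 0.20200 g ÷ 0.7838 g × 100%

25.77%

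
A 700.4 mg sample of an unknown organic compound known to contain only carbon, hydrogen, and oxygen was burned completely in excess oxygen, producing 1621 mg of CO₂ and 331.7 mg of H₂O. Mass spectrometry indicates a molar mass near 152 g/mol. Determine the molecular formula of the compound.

C8H8O3

mol C = 1.621 g CO₂ ÷ 44.009 g/mol = 0.036833 mol
mol H = 2 × 0.3317 g H₂O ÷ 18.015 g/mol = 0.036825 mol
mass O = 0.7004 − (0.44241 + 0.037119) = 0.22087 g → mol O = 0.22087 ÷ 15.999 = 0.013806 mol
Divide by the smallest (0.013806 mol): C 2.668, H 2.667, O 1.000
Multiplying each by 3 gives whole numbers: C 8.00, H 8.00, O 3.00
Empirical formula: C8H8O3
Empirical-formula mass = 152.15 g/mol; 152 ÷ 152.15 ≈ 1, so the molecular formula is C8H8O3.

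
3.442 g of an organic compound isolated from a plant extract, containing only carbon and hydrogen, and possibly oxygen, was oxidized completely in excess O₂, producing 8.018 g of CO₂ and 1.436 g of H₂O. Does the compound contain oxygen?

mol C = 8.018 g CO₂ ÷ 44.009 g/mol = 0.18219 mol
mol H = 2 × 1.436 g H₂O ÷ 18.015 g/mol = 0.15942 mol
C and H account for only 2.3490 g of the 3.442 g sample; the remaining 1.0930 g must be oxygen.

yes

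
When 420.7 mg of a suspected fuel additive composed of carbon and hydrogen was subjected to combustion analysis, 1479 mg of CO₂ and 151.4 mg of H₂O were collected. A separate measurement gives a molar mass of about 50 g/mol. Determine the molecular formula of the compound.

C4H2

mol C = 1.479 g CO₂ ÷ 44.009 g/mol = 0.033607 mol
mol H = 2 × 0.1514 g H₂O ÷ 18.015 g/mol = 0.016808 mol
Divide by the smallest (0.016808 mol): C 1.999, H 1.000
Empirical formula: C2H
Empirical-formula mass = 25.03 g/mol; 50 ÷ 25.03 ≈ 2, so the molecular formula is C4H2.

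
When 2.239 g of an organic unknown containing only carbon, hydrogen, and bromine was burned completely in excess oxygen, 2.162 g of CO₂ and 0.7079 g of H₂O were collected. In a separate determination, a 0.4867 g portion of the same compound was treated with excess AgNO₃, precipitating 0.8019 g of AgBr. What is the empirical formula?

mol C = 2.162 g CO₂ ÷ 44.009 g/mol = 0.049126 mol
mol H = 2 × 0.7079 g H₂O ÷ 18.015 g/mol = 0.078590 mol
From the AgBr data: mol Br per gram of compound = (0.8019 ÷ 187.772) ÷ 0.4867 = 0.0087746 mol/g, so in the 2.239 g combustion sample mol Br = 0.019646 mol
Divide by the smallest (0.019646 mol): C 2.501, H 4.000, Br 1.000
Multiplying each by 2 gives whole numbers: C 5.00, H 8.00, Br 2.00

C5H8Br2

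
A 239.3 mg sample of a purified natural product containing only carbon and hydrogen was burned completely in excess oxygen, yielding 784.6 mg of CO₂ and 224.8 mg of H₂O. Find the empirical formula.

mol C = 0.7846 g CO₂ ÷ 44.009 g/mol = 0.017828 mol
mol H = 2 × 0.2248 g H₂O ÷ 18.015 g/mol = 0.024957 mol
Divide by the smallest (0.017828 mol): C 1.000, H 1.400
Multiplying each by 5 gives whole numbers: C 5.00, H 7.00

C5H7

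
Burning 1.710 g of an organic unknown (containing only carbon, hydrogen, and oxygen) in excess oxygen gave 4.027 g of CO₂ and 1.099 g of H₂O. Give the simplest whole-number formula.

mol C = 4.027 g CO₂ ÷ 44.009 g/mol = 0.091504 mol
mol H = 2 × 1.099 g H₂O ÷ 18.015 g/mol = 0.12201 mol
mass O = 1.710 − (1.0991 + 0.12299) = 0.48796 g → mol O = 0.48796 ÷ 15.999 = 0.030499 mol
Divide by the smallest (0.030499 mol): C 3.000, H 4.000, O 1.000

C3H4O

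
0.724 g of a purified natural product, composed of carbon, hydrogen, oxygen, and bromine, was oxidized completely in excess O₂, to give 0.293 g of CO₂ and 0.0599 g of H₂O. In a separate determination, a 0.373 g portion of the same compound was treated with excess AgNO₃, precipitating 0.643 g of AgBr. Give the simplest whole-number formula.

mol C = 0.293 g CO₂ ÷ 44.009 g/mol = 0.006658 mol
mol H = 2 × 0.0599 g H₂O ÷ 18.015 g/mol = 0.006650 mol
From the AgBr data: mol Br per gram of compound = (0.643 ÷ 187.772) ÷ 0.373 = 0.009181 mol/g, so in the 0.724 g combustion sample mol Br = 0.006647 mol
mass O = 0.724 − (0.07997 + 0.006703 + 0.5311) = 0.1062 g → mol O = 0.1062 ÷ 15.999 = 0.006640 mol
Divide by the smallest (0.006640 mol): C 1.003, H 1.002, Br 1.001, O 1.000

CHBrO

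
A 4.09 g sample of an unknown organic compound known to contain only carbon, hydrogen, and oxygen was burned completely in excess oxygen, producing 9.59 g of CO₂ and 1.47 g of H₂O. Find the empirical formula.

C8H6O3

mol C = 9.59 g CO₂ ÷ 44.009 g/mol = 0.2179 mol
mol H = 2 × 1.47 g H₂O ÷ 18.015 g/mol = 0.1632 mol
mass O = 4.09 − (2.617 + 0.1645) = 1.308 g → mol O = 1.308 ÷ 15.999 = 0.08177 mol
Divide by the smallest (0.08177 mol): C 2.665, H 1.996, O 1.000
Multiplying each by 3 gives whole numbers: C 8.00, H 5.99, O 3.00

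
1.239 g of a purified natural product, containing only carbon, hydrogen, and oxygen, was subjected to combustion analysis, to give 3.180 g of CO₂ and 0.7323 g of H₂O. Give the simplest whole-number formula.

mol C = 3.180 g CO₂ ÷ 44.009 g/mol = 0.072258 mol
mol H = 2 × 0.7323 g H₂O ÷ 18.015 g/mol = 0.081299 mol
mass O = 1.239 − (0.86789 + 0.081949) = 0.28916 g → mol O = 0.28916 ÷ 15.999 = 0.018074 mol
Divide by the smallest (0.018074 mol): C 3.998, H 4.498, O 1.000
Multiplying each by 2 gives whole numbers: C 8.00, H 9.00, O 2.00

C8H9O2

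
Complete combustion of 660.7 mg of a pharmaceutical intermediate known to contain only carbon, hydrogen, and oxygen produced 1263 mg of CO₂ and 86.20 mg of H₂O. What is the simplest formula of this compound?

C3HO2

mol C = 1.263 g CO₂ ÷ 44.009 g/mol = 0.028699 mol
mol H = 2 × 0.08620 g H₂O ÷ 18.015 g/mol = 0.0095698 mol
mass O = 0.6607 − (0.34470 + 0.0096464) = 0.30635 g → mol O = 0.30635 ÷ 15.999 = 0.019148 mol
Divide by the smallest (0.0095698 mol): C 2.999, H 1.000, O 2.001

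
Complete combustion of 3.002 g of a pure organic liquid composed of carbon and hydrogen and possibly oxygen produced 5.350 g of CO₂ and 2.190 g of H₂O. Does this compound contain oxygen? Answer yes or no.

yes

mol C = 5.350 g CO₂ ÷ 44.009 g/mol = 0.12157 mol
mol H = 2 × 2.190 g H₂O ÷ 18.015 g/mol = 0.24313 mol
C and H account for only 1.7052 g of the 3.002 g sample; the remaining 1.2968 g must be oxygen.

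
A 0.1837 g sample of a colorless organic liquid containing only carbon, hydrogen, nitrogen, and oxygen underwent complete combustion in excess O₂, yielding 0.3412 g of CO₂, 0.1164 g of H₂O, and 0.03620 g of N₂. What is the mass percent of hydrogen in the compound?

7.09%

mol C = 0.3412 g CO₂ ÷ 44.009 g/mol = 0.0077530 mol
mol H = 2 × 0.1164 g H₂O ÷ 18.015 g/mol = 0.012923 mol
mol N = 2 × 0.03620 g N₂ ÷ 28.014 g/mol = 0.0025844 mol
mass O = 0.1837 − (0.093121 + 0.013026 + 0.036200) = 0.041353 g → mol O = 0.041353 ÷ 15.999 = 0.0025847 mol
mass % H = 0.013026 g ÷ 0.1837 g × 100%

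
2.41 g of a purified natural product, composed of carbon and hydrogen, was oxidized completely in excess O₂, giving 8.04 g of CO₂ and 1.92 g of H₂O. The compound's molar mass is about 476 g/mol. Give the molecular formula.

mol C = 8.04 g CO₂ ÷ 44.009 g/mol = 0.1827 mol
mol H = 2 × 1.92 g H₂O ÷ 18.015 g/mol = 0.2132 mol
Divide by the smallest (0.1827 mol): C 1.000, H 1.167
Multiplying each by 6 gives whole numbers: C 6.00, H 7.00
Empirical formula: C6H7
Empirical-formula mass = 79.12 g/mol; 476 ÷ 79.12 ≈ 6, so the molecular formula is C36H42.

C36H42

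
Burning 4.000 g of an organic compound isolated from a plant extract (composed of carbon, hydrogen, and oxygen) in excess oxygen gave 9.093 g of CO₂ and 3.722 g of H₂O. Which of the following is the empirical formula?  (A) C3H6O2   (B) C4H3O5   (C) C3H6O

mol C = 9.093 g CO₂ ÷ 44.009 g/mol = 0.20662 mol
mol H = 2 × 3.722 g H₂O ÷ 18.015 g/mol = 0.41321 mol
mass O = 4.000 − (2.4817 + 0.41652) = 1.1018 g → mol O = 1.1018 ÷ 15.999 = 0.068867 mol
Divide by the smallest (0.068867 mol): C 3.000, H 6.000, O 1.000

(C) C3H6O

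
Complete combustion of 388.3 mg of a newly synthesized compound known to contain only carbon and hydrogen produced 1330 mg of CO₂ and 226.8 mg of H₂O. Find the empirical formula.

C6H5

mol C = 1.330 g CO₂ ÷ 44.009 g/mol = 0.030221 mol
mol H = 2 × 0.2268 g H₂O ÷ 18.015 g/mol = 0.025179 mol
Divide by the smallest (0.025179 mol): C 1.200, H 1.000
Multiplying each by 5 gives whole numbers: C 6.00, H 5.00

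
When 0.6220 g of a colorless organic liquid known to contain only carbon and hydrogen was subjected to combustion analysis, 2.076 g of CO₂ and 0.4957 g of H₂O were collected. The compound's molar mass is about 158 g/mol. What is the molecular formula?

mol C = 2.076 g CO₂ ÷ 44.009 g/mol = 0.047172 mol
mol H = 2 × 0.4957 g H₂O ÷ 18.015 g/mol = 0.055032 mol
Divide by the smallest (0.047172 mol): C 1.000, H 1.167
Multiplying each by 6 gives whole numbers: C 6.00, H 7.00
Empirical formula: C6H7
Empirical-formula mass = 79.12 g/mol; 158 ÷ 79.12 ≈ 2, so the molecular formula is C12H14.

C12H14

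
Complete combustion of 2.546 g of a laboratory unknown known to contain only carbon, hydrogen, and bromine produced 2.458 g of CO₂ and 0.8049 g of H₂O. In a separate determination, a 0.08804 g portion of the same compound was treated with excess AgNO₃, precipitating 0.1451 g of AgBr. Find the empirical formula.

mol C = 2.458 g CO₂ ÷ 44.009 g/mol = 0.055852 mol
mol H = 2 × 0.8049 g H₂O ÷ 18.015 g/mol = 0.089359 mol
From the AgBr data: mol Br per gram of compound = (0.1451 ÷ 187.772) ÷ 0.08804 = 0.0087772 mol/g, so in the 2.546 g combustion sample mol Br = 0.022347 mol
Divide by the smallest (0.022347 mol): C 2.499, H 3.999, Br 1.000
Multiplying each by 2 gives whole numbers: C 5.00, H 8.00, Br 2.00

C5H8Br2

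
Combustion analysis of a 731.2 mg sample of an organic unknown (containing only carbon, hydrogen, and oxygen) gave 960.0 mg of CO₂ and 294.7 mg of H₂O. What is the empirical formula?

C4H6O5

mol C = 0.9600 g CO₂ ÷ 44.009 g/mol = 0.021814 mol
mol H = 2 × 0.2947 g H₂O ÷ 18.015 g/mol = 0.032717 mol
mass O = 0.7312 − (0.26200 + 0.032979) = 0.43622 g → mol O = 0.43622 ÷ 15.999 = 0.027265 mol
Divide by the smallest (0.021814 mol): C 1.000, H 1.500, O 1.250
Multiplying each by 4 gives whole numbers: C 4.00, H 6.00, O 5.00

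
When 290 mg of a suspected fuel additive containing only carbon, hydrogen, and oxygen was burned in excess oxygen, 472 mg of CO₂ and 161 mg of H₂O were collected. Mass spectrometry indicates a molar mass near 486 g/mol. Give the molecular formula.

mol C = 0.472 g CO₂ ÷ 44.009 g/mol = 0.01073 mol
mol H = 2 × 0.161 g H₂O ÷ 18.015 g/mol = 0.01787 mol
mass O = 0.290 − (0.1288 + 0.01802) = 0.1432 g → mol O = 0.1432 ÷ 15.999 = 0.008948 mol
Divide by the smallest (0.008948 mol): C 1.199, H 1.997, O 1.000
Multiplying each by 5 gives whole numbers: C 5.99, H 9.99, O 5.00
Empirical formula: C6H10O5
Empirical-formula mass = 162.14 g/mol; 486 ÷ 162.14 ≈ 3, so the molecular formula is C18H30O15.

C18H30O15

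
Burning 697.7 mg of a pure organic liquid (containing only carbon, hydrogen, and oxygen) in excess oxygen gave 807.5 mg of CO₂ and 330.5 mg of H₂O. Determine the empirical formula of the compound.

mol C = 0.8075 g CO₂ ÷ 44.009 g/mol = 0.018349 mol
mol H = 2 × 0.3305 g H₂O ÷ 18.015 g/mol = 0.036692 mol
mass O = 0.6977 − (0.22038 + 0.036985) = 0.44033 g → mol O = 0.44033 ÷ 15.999 = 0.027522 mol
Divide by the smallest (0.018349 mol): C 1.000, H 2.000, O 1.500
Multiplying each by 2 gives whole numbers: C 2.00, H 4.00, O 3.00

C2H4O3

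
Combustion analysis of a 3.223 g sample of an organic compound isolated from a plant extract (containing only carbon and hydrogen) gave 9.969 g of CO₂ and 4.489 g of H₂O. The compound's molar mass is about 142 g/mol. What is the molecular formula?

mol C = 9.969 g CO₂ ÷ 44.009 g/mol = 0.22652 mol
mol H = 2 × 4.489 g H₂O ÷ 18.015 g/mol = 0.49836 mol
Divide by the smallest (0.22652 mol): C 1.000, H 2.200
Multiplying each by 5 gives whole numbers: C 5.00, H 11.00
Empirical formula: C5H11
Empirical-formula mass = 71.14 g/mol; 142 ÷ 71.14 ≈ 2, so the molecular formula is C10H22.

C10H22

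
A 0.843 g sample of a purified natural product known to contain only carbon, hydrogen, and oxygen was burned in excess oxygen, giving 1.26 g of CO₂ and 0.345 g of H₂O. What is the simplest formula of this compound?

mol C = 1.26 g CO₂ ÷ 44.009 g/mol = 0.02863 mol
mol H = 2 × 0.345 g H₂O ÷ 18.015 g/mol = 0.03830 mol
mass O = 0.843 − (0.3439 + 0.03861) = 0.4605 g → mol O = 0.4605 ÷ 15.999 = 0.02878 mol
Divide by the smallest (0.02863 mol): C 1.000, H 1.338, O 1.005
Multiplying each by 3 gives whole numbers: C 3.00, H 4.01, O 3.02

C3H4O3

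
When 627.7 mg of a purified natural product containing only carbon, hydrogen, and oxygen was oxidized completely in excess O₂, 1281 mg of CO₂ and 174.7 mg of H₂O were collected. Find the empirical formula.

mol C = 1.281 g CO₂ ÷ 44.009 g/mol = 0.029108 mol
mol H = 2 × 0.1747 g H₂O ÷ 18.015 g/mol = 0.019395 mol
mass O = 0.6277 − (0.34961 + 0.019550) = 0.25854 g → mol O = 0.25854 ÷ 15.999 = 0.016160 mol
Divide by the smallest (0.016160 mol): C 1.801, H 1.200, O 1.000
Multiplying each by 5 gives whole numbers: C 9.01, H 6.00, O 5.00

C9H6O5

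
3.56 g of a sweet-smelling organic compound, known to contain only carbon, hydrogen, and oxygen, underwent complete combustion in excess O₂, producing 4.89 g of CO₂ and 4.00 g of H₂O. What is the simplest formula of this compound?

mol C = 4.89 g CO₂ ÷ 44.009 g/mol = 0.1111 mol
mol H = 2 × 4.00 g H₂O ÷ 18.015 g/mol = 0.4441 mol
mass O = 3.56 − (1.335 + 0.4476) = 1.778 g → mol O = 1.778 ÷ 15.999 = 0.1111 mol
Divide by the smallest (0.1111 mol): C 1.000, H 3.997, O 1.000

CH4O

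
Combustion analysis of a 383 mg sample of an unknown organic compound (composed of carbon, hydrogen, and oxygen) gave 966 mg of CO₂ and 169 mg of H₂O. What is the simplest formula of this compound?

mol C = 0.966 g CO₂ ÷ 44.009 g/mol = 0.02195 mol
mol H = 2 × 0.169 g H₂O ÷ 18.015 g/mol = 0.01876 mol
mass O = 0.383 − (0.2636 + 0.01891) = 0.1004 g → mol O = 0.1004 ÷ 15.999 = 0.006278 mol
Divide by the smallest (0.006278 mol): C 3.496, H 2.988, O 1.000
Multiplying each by 2 gives whole numbers: C 6.99, H 5.98, O 2.00

C7H6O2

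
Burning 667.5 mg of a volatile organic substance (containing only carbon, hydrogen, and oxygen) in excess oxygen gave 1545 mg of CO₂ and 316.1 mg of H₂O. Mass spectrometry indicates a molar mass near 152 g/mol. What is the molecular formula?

C8H8O3

mol C = 1.545 g CO₂ ÷ 44.009 g/mol = 0.035106 mol
mol H = 2 × 0.3161 g H₂O ÷ 18.015 g/mol = 0.035093 mol
mass O = 0.6675 − (0.42166 + 0.035374) = 0.21046 g → mol O = 0.21046 ÷ 15.999 = 0.013155 mol
Divide by the smallest (0.013155 mol): C 2.669, H 2.668, O 1.000
Multiplying each by 3 gives whole numbers: C 8.01, H 8.00, O 3.00
Empirical formula: C8H8O3
Empirical-formula mass = 152.15 g/mol; 152 ÷ 152.15 ≈ 1, so the molecular formula is C8H8O3.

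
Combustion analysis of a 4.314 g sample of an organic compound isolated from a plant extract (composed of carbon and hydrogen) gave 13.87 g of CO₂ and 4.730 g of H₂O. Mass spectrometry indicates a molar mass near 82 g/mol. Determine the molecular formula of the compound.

mol C = 13.87 g CO₂ ÷ 44.009 g/mol = 0.31516 mol
mol H = 2 × 4.730 g H₂O ÷ 18.015 g/mol = 0.52512 mol
Divide by the smallest (0.31516 mol): C 1.000, H 1.666
Multiplying each by 3 gives whole numbers: C 3.00, H 5.00
Empirical formula: C3H5
Empirical-formula mass = 41.07 g/mol; 82 ÷ 41.07 ≈ 2, so the molecular formula is C6H10.

C6H10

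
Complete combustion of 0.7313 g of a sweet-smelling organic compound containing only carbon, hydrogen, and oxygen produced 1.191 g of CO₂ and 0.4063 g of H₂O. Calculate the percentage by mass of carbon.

44.45%

mol C = 1.191 g CO₂ ÷ 44.009 g/mol = 0.027063 mol
mol H = 2 × 0.4063 g H₂O ÷ 18.015 g/mol = 0.045107 mol
mass O = 0.7313 − (0.32505 + 0.045468) = 0.36078 g → mol O = 0.36078 ÷ 15.999 = 0.022550 mol
mass % C = 0.32505 g ÷ 0.7313 g × 100%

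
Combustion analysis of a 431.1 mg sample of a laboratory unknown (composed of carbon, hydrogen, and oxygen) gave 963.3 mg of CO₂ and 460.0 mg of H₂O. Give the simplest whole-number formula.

C3H7O

mol C = 0.9633 g CO₂ ÷ 44.009 g/mol = 0.021889 mol
mol H = 2 × 0.4600 g H₂O ÷ 18.015 g/mol = 0.051069 mol
mass O = 0.4311 − (0.26291 + 0.051477) = 0.11672 g → mol O = 0.11672 ÷ 15.999 = 0.0072953 mol
Divide by the smallest (0.0072953 mol): C 3.000, H 7.000, O 1.000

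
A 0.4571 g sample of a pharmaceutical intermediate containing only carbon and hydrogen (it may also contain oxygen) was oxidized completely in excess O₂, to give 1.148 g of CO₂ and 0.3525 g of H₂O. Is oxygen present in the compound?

yes

mol C = 1.148 g CO₂ ÷ 44.009 g/mol = 0.026086 mol
mol H = 2 × 0.3525 g H₂O ÷ 18.015 g/mol = 0.039134 mol
C and H account for only 0.35276 g of the 0.4571 g sample; the remaining 0.10434 g must be oxygen.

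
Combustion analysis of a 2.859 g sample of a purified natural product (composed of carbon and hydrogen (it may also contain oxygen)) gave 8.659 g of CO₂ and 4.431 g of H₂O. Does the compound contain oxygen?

mol C = 8.659 g CO₂ ÷ 44.009 g/mol = 0.19676 mol
mol H = 2 × 4.431 g H₂O ÷ 18.015 g/mol = 0.49192 mol
C and H together account for 2.8591 g — essentially the entire 2.859 g sample — so the compound contains no oxygen.

no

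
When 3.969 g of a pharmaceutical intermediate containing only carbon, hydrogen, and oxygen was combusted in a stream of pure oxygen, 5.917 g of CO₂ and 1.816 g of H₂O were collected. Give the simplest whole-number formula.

C2H3O2

mol C = 5.917 g CO₂ ÷ 44.009 g/mol = 0.13445 mol
mol H = 2 × 1.816 g H₂O ÷ 18.015 g/mol = 0.20161 mol
mass O = 3.969 − (1.6149 + 0.20322) = 2.1509 g → mol O = 2.1509 ÷ 15.999 = 0.13444 mol
Divide by the smallest (0.13444 mol): C 1.000, H 1.500, O 1.000
Multiplying each by 2 gives whole numbers: C 2.00, H 3.00, O 2.00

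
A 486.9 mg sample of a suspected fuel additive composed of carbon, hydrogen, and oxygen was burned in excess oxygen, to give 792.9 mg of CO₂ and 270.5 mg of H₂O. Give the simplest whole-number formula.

mol C = 0.7929 g CO₂ ÷ 44.009 g/mol = 0.018017 mol
mol H = 2 × 0.2705 g H₂O ÷ 18.015 g/mol = 0.030031 mol
mass O = 0.4869 − (0.21640 + 0.030271) = 0.24023 g → mol O = 0.24023 ÷ 15.999 = 0.015015 mol
Divide by the smallest (0.015015 mol): C 1.200, H 2.000, O 1.000
Multiplying each by 5 gives whole numbers: C 6.00, H 10.00, O 5.00

C6H10O5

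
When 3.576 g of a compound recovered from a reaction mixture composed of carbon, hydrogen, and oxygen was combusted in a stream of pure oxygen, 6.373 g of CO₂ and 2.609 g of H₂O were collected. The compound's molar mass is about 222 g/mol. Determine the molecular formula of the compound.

mol C = 6.373 g CO₂ ÷ 44.009 g/mol = 0.14481 mol
mol H = 2 × 2.609 g H₂O ÷ 18.015 g/mol = 0.28965 mol
mass O = 3.576 − (1.7393 + 0.29196) = 1.5447 g → mol O = 1.5447 ÷ 15.999 = 0.096550 mol
Divide by the smallest (0.096550 mol): C 1.500, H 3.000, O 1.000
Multiplying each by 2 gives whole numbers: C 3.00, H 6.00, O 2.00
Empirical formula: C3H6O2
Empirical-formula mass = 74.08 g/mol; 222 ÷ 74.08 ≈ 3, so the molecular formula is C9H18O6.

C9H18O6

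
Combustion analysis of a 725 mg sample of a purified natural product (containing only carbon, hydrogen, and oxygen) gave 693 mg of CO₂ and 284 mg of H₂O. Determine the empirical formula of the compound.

CH2O2

mol C = 0.693 g CO₂ ÷ 44.009 g/mol = 0.01575 mol
mol H = 2 × 0.284 g H₂O ÷ 18.015 g/mol = 0.03153 mol
mass O = 0.725 − (0.1891 + 0.03178) = 0.5041 g → mol O = 0.5041 ÷ 15.999 = 0.03151 mol
Divide by the smallest (0.01575 mol): C 1.000, H 2.002, O 2.001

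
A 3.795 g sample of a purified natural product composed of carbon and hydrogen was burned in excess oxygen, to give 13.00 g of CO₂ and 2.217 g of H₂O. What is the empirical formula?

C6H5

mol C = 13.00 g CO₂ ÷ 44.009 g/mol = 0.29539 mol
mol H = 2 × 2.217 g H₂O ÷ 18.015 g/mol = 0.24613 mol
Divide by the smallest (0.24613 mol): C 1.200, H 1.000
Multiplying each by 5 gives whole numbers: C 6.00, H 5.00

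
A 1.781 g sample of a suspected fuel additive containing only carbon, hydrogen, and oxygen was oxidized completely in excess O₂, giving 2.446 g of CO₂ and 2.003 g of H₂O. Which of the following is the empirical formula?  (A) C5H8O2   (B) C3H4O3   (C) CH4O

mol C = 2.446 g CO₂ ÷ 44.009 g/mol = 0.055580 mol
mol H = 2 × 2.003 g H₂O ÷ 18.015 g/mol = 0.22237 mol
mass O = 1.781 − (0.66757 + 0.22415) = 0.88928 g → mol O = 0.88928 ÷ 15.999 = 0.055584 mol
Divide by the smallest (0.055580 mol): C 1.000, H 4.001, O 1.000

(C) CH4O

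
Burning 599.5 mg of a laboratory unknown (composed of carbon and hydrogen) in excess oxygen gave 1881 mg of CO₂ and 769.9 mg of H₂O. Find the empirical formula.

CH2

mol C = 1.881 g CO₂ ÷ 44.009 g/mol = 0.042741 mol
mol H = 2 × 0.7699 g H₂O ÷ 18.015 g/mol = 0.085473 mol
Divide by the smallest (0.042741 mol): C 1.000, H 2.000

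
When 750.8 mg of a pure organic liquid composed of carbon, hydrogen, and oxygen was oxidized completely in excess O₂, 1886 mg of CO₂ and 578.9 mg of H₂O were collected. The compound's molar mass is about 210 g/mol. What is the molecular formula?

mol C = 1.886 g CO₂ ÷ 44.009 g/mol = 0.042855 mol
mol H = 2 × 0.5789 g H₂O ÷ 18.015 g/mol = 0.064269 mol
mass O = 0.7508 − (0.51473 + 0.064783) = 0.17129 g → mol O = 0.17129 ÷ 15.999 = 0.010706 mol
Divide by the smallest (0.010706 mol): C 4.003, H 6.003, O 1.000
Empirical formula: C4H6O
Empirical-formula mass = 70.09 g/mol; 210 ÷ 70.09 ≈ 3, so the molecular formula is C12H18O3.

C12H18O3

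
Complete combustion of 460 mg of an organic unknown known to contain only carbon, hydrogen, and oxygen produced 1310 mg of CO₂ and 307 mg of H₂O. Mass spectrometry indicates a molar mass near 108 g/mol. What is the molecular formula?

mol C = 1.31 g CO₂ ÷ 44.009 g/mol = 0.02977 mol
mol H = 2 × 0.307 g H₂O ÷ 18.015 g/mol = 0.03408 mol
mass O = 0.460 − (0.3575 + 0.03436) = 0.06812 g → mol O = 0.06812 ÷ 15.999 = 0.004258 mol
Divide by the smallest (0.004258 mol): C 6.991, H 8.005, O 1.000
Empirical formula: C7H8O
Empirical-formula mass = 108.14 g/mol; 108 ÷ 108.14 ≈ 1, so the molecular formula is C7H8O.

C7H8O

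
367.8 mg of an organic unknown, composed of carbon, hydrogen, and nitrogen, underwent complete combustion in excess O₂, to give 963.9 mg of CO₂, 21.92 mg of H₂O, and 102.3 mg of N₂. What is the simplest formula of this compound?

C9HN3

mol C = 0.9639 g CO₂ ÷ 44.009 g/mol = 0.021902 mol
mol H = 2 × 0.02192 g H₂O ÷ 18.015 g/mol = 0.0024335 mol
mol N = 2 × 0.1023 g N₂ ÷ 28.014 g/mol = 0.0073035 mol
Divide by the smallest (0.0024335 mol): C 9.000, H 1.000, N 3.001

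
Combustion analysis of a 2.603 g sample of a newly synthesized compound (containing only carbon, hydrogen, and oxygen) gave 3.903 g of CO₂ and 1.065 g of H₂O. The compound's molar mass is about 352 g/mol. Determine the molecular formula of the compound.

mol C = 3.903 g CO₂ ÷ 44.009 g/mol = 0.088686 mol
mol H = 2 × 1.065 g H₂O ÷ 18.015 g/mol = 0.11823 mol
mass O = 2.603 − (1.0652 + 0.11918) = 1.4186 g → mol O = 1.4186 ÷ 15.999 = 0.088668 mol
Divide by the smallest (0.088668 mol): C 1.000, H 1.333, O 1.000
Multiplying each by 3 gives whole numbers: C 3.00, H 4.00, O 3.00
Empirical formula: C3H4O3
Empirical-formula mass = 88.06 g/mol; 352 ÷ 88.06 ≈ 4, so the molecular formula is C12H16O12.

C12H16O12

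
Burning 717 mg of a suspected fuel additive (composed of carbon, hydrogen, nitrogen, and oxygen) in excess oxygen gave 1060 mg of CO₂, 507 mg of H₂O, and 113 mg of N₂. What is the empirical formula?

C3H7NO2

mol C = 1.06 g CO₂ ÷ 44.009 g/mol = 0.02409 mol
mol H = 2 × 0.507 g H₂O ÷ 18.015 g/mol = 0.05629 mol
mol N = 2 × 0.113 g N₂ ÷ 28.014 g/mol = 0.008067 mol
mass O = 0.717 − (0.2893 + 0.05674 + 0.1130) = 0.2580 g → mol O = 0.2580 ÷ 15.999 = 0.01612 mol
Divide by the smallest (0.008067 mol): C 2.986, H 6.977, N 1.000, O 1.999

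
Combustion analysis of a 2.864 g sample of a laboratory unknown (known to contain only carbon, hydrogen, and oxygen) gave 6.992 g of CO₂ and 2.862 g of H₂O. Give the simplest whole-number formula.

C4H8O

mol C = 6.992 g CO₂ ÷ 44.009 g/mol = 0.15888 mol
mol H = 2 × 2.862 g H₂O ÷ 18.015 g/mol = 0.31774 mol
mass O = 2.864 − (1.9083 + 0.32028) = 0.63546 g → mol O = 0.63546 ÷ 15.999 = 0.039718 mol
Divide by the smallest (0.039718 mol): C 4.000, H 8.000, O 1.000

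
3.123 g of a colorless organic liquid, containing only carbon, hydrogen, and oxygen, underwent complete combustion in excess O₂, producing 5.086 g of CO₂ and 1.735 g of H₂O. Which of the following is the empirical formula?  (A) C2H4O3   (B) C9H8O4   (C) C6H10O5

(C) C6H10O5

mol C = 5.086 g CO₂ ÷ 44.009 g/mol = 0.11557 mol
mol H = 2 × 1.735 g H₂O ÷ 18.015 g/mol = 0.19262 mol
mass O = 3.123 − (1.3881 + 0.19416) = 1.5408 g → mol O = 1.5408 ÷ 15.999 = 0.096304 mol
Divide by the smallest (0.096304 mol): C 1.200, H 2.000, O 1.000
Multiplying each by 5 gives whole numbers: C 6.00, H 10.00, O 5.00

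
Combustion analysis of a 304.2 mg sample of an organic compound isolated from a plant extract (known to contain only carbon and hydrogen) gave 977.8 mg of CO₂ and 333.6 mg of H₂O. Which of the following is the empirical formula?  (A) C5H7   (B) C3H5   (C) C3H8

mol C = 0.9778 g CO₂ ÷ 44.009 g/mol = 0.022218 mol
mol H = 2 × 0.3336 g H₂O ÷ 18.015 g/mol = 0.037036 mol
Divide by the smallest (0.022218 mol): C 1.000, H 1.667
Multiplying each by 3 gives whole numbers: C 3.00, H 5.00

(B) C3H5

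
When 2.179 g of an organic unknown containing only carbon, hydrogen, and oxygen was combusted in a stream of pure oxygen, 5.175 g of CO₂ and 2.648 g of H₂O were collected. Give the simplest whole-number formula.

mol C = 5.175 g CO₂ ÷ 44.009 g/mol = 0.11759 mol
mol H = 2 × 2.648 g H₂O ÷ 18.015 g/mol = 0.29398 mol
mass O = 2.179 − (1.4124 + 0.29633) = 0.47030 g → mol O = 0.47030 ÷ 15.999 = 0.029396 mol
Divide by the smallest (0.029396 mol): C 4.000, H 10.001, O 1.000

C4H10O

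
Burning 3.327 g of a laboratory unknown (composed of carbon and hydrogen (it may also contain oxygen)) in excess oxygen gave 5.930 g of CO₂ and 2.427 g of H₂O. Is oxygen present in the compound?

yes

mol C = 5.930 g CO₂ ÷ 44.009 g/mol = 0.13475 mol
mol H = 2 × 2.427 g H₂O ÷ 18.015 g/mol = 0.26944 mol
C and H account for only 1.8900 g of the 3.327 g sample; the remaining 1.4370 g must be oxygen.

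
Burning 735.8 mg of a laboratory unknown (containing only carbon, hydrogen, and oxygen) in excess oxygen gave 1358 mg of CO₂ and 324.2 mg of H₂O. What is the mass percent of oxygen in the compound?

44.70%

mol C = 1.358 g CO₂ ÷ 44.009 g/mol = 0.030857 mol
mol H = 2 × 0.3242 g H₂O ÷ 18.015 g/mol = 0.035992 mol
mass O = 0.7358 − (0.37063 + 0.036280) = 0.32889 g → mol O = 0.32889 ÷ 15.999 = 0.020557 mol
mass % O = 0.32889 g ÷ 0.7358 g × 100%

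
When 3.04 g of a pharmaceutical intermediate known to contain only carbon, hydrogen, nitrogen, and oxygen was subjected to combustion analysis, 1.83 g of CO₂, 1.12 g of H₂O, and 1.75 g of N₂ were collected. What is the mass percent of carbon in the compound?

mol C = 1.83 g CO₂ ÷ 44.009 g/mol = 0.04158 mol
mol H = 2 × 1.12 g H₂O ÷ 18.015 g/mol = 0.1243 mol
mol N = 2 × 1.75 g N₂ ÷ 28.014 g/mol = 0.1249 mol
mass O = 3.04 − (0.4994 + 0.1253 + 1.750) = 0.6652 g → mol O = 0.6652 ÷ 15.999 = 0.04158 mol
mass % C = 0.4994 g ÷ 3.04 g × 100%

16.4%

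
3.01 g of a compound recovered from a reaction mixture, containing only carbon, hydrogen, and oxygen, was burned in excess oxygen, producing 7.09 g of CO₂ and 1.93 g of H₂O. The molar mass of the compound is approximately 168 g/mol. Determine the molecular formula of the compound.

mol C = 7.09 g CO₂ ÷ 44.009 g/mol = 0.1611 mol
mol H = 2 × 1.93 g H₂O ÷ 18.015 g/mol = 0.2143 mol
mass O = 3.01 − (1.935 + 0.2160) = 0.8590 g → mol O = 0.8590 ÷ 15.999 = 0.05369 mol
Divide by the smallest (0.05369 mol): C 3.001, H 3.991, O 1.000
Empirical formula: C3H4O
Empirical-formula mass = 56.06 g/mol; 168 ÷ 56.06 ≈ 3, so the molecular formula is C9H12O3.

C9H12O3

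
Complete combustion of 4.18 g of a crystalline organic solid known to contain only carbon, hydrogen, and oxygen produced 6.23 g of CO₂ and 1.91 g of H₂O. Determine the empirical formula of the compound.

C2H3O2

mol C = 6.23 g CO₂ ÷ 44.009 g/mol = 0.1416 mol
mol H = 2 × 1.91 g H₂O ÷ 18.015 g/mol = 0.2120 mol
mass O = 4.18 − (1.700 + 0.2137) = 2.266 g → mol O = 2.266 ÷ 15.999 = 0.1416 mol
Divide by the smallest (0.1416 mol): C 1.000, H 1.498, O 1.000
Multiplying each by 2 gives whole numbers: C 2.00, H 3.00, O 2.00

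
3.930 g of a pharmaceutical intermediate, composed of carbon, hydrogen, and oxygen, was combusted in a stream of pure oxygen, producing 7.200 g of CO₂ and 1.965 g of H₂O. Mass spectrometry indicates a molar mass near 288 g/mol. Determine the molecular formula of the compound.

C12H16O8

mol C = 7.200 g CO₂ ÷ 44.009 g/mol = 0.16360 mol
mol H = 2 × 1.965 g H₂O ÷ 18.015 g/mol = 0.21815 mol
mass O = 3.930 − (1.9650 + 0.21990) = 1.7451 g → mol O = 1.7451 ÷ 15.999 = 0.10907 mol
Divide by the smallest (0.10907 mol): C 1.500, H 2.000, O 1.000
Multiplying each by 2 gives whole numbers: C 3.00, H 4.00, O 2.00
Empirical formula: C3H4O2
Empirical-formula mass = 72.06 g/mol; 288 ÷ 72.06 ≈ 4, so the molecular formula is C12H16O8.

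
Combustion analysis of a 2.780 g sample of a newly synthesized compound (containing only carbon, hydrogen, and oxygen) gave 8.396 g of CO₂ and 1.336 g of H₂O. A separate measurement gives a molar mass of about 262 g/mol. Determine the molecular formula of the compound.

C18H14O2

mol C = 8.396 g CO₂ ÷ 44.009 g/mol = 0.19078 mol
mol H = 2 × 1.336 g H₂O ÷ 18.015 g/mol = 0.14832 mol
mass O = 2.780 − (2.2914 + 0.14951) = 0.33904 g → mol O = 0.33904 ÷ 15.999 = 0.021192 mol
Divide by the smallest (0.021192 mol): C 9.003, H 6.999, O 1.000
Empirical formula: C9H7O
Empirical-formula mass = 131.15 g/mol; 262 ÷ 131.15 ≈ 2, so the molecular formula is C18H14O2.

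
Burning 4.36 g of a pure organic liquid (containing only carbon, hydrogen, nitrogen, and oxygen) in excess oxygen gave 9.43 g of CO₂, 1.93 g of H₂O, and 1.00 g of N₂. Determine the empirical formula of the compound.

mol C = 9.43 g CO₂ ÷ 44.009 g/mol = 0.2143 mol
mol H = 2 × 1.93 g H₂O ÷ 18.015 g/mol = 0.2143 mol
mol N = 2 × 1.00 g N₂ ÷ 28.014 g/mol = 0.07139 mol
mass O = 4.36 − (2.574 + 0.2160 + 1.000) = 0.5704 g → mol O = 0.5704 ÷ 15.999 = 0.03565 mol
Divide by the smallest (0.03565 mol): C 6.010, H 6.010, N 2.003, O 1.000

C6H6N2O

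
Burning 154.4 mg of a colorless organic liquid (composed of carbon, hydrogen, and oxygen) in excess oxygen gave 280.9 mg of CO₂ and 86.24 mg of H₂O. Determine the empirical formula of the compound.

C6H9O4

mol C = 0.2809 g CO₂ ÷ 44.009 g/mol = 0.0063828 mol
mol H = 2 × 0.08624 g H₂O ÷ 18.015 g/mol = 0.0095742 mol
mass O = 0.1544 − (0.076664 + 0.0096508) = 0.068086 g → mol O = 0.068086 ÷ 15.999 = 0.0042556 mol
Divide by the smallest (0.0042556 mol): C 1.500, H 2.250, O 1.000
Multiplying each by 4 gives whole numbers: C 6.00, H 9.00, O 4.00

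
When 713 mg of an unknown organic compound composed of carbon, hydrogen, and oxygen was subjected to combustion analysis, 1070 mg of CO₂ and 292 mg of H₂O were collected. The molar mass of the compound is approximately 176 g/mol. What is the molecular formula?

mol C = 1.07 g CO₂ ÷ 44.009 g/mol = 0.02431 mol
mol H = 2 × 0.292 g H₂O ÷ 18.015 g/mol = 0.03242 mol
mass O = 0.713 − (0.2920 + 0.03268) = 0.3883 g → mol O = 0.3883 ÷ 15.999 = 0.02427 mol
Divide by the smallest (0.02427 mol): C 1.002, H 1.336, O 1.000
Multiplying each by 3 gives whole numbers: C 3.01, H 4.01, O 3.00
Empirical formula: C3H4O3
Empirical-formula mass = 88.06 g/mol; 176 ÷ 88.06 ≈ 2, so the molecular formula is C6H8O6.

C6H8O6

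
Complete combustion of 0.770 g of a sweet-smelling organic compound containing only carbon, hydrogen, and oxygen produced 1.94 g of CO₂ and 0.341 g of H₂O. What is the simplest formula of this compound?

C7H6O2

mol C = 1.94 g CO₂ ÷ 44.009 g/mol = 0.04408 mol
mol H = 2 × 0.341 g H₂O ÷ 18.015 g/mol = 0.03786 mol
mass O = 0.770 − (0.5295 + 0.03816) = 0.2024 g → mol O = 0.2024 ÷ 15.999 = 0.01265 mol
Divide by the smallest (0.01265 mol): C 3.485, H 2.993, O 1.000
Multiplying each by 2 gives whole numbers: C 6.97, H 5.99, O 2.00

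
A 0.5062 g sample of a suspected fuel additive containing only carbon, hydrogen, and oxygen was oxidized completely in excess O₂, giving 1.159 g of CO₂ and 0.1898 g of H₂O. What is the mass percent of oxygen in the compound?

33.32%

mol C = 1.159 g CO₂ ÷ 44.009 g/mol = 0.026336 mol
mol H = 2 × 0.1898 g H₂O ÷ 18.015 g/mol = 0.021071 mol
mass O = 0.5062 − (0.31632 + 0.021240) = 0.16864 g → mol O = 0.16864 ÷ 15.999 = 0.010541 mol
mass % O = 0.16864 g ÷ 0.5062 g × 100%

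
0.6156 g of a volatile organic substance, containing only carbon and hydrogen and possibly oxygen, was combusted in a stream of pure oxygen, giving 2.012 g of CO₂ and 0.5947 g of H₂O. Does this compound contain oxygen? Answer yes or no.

mol C = 2.012 g CO₂ ÷ 44.009 g/mol = 0.045718 mol
mol H = 2 × 0.5947 g H₂O ÷ 18.015 g/mol = 0.066023 mol
C and H together account for 0.61567 g — essentially the entire 0.6156 g sample — so the compound contains no oxygen.

no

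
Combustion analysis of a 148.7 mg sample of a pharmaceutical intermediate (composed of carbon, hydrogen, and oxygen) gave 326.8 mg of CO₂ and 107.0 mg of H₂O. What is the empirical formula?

mol C = 0.3268 g CO₂ ÷ 44.009 g/mol = 0.0074258 mol
mol H = 2 × 0.1070 g H₂O ÷ 18.015 g/mol = 0.011879 mol
mass O = 0.1487 − (0.089191 + 0.011974) = 0.047535 g → mol O = 0.047535 ÷ 15.999 = 0.0029711 mol
Divide by the smallest (0.0029711 mol): C 2.499, H 3.998, O 1.000
Multiplying each by 2 gives whole numbers: C 5.00, H 8.00, O 2.00

C5H8O2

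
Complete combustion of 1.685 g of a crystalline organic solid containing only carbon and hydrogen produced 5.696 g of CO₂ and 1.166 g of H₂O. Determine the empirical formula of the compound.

CH

mol C = 5.696 g CO₂ ÷ 44.009 g/mol = 0.12943 mol
mol H = 2 × 1.166 g H₂O ÷ 18.015 g/mol = 0.12945 mol
Divide by the smallest (0.12943 mol): C 1.000, H 1.000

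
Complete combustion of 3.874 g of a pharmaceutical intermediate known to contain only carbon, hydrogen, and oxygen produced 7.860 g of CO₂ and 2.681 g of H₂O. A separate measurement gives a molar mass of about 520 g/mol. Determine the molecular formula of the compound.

mol C = 7.860 g CO₂ ÷ 44.009 g/mol = 0.17860 mol
mol H = 2 × 2.681 g H₂O ÷ 18.015 g/mol = 0.29764 mol
mass O = 3.874 − (2.1452 + 0.30002) = 1.4288 g → mol O = 1.4288 ÷ 15.999 = 0.089307 mol
Divide by the smallest (0.089307 mol): C 2.000, H 3.333, O 1.000
Multiplying each by 3 gives whole numbers: C 6.00, H 10.00, O 3.00
Empirical formula: C6H10O3
Empirical-formula mass = 130.14 g/mol; 520 ÷ 130.14 ≈ 4, so the molecular formula is C24H40O12.

C24H40O12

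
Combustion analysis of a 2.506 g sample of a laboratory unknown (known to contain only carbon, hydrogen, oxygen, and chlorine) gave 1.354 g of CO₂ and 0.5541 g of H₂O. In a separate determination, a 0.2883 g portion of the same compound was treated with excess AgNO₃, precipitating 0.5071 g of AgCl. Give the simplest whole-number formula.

mol C = 1.354 g CO₂ ÷ 44.009 g/mol = 0.030766 mol
mol H = 2 × 0.5541 g H₂O ÷ 18.015 g/mol = 0.061515 mol
From the AgCl data: mol Cl per gram of compound = (0.5071 ÷ 143.318) ÷ 0.2883 = 0.012273 mol/g, so in the 2.506 g combustion sample mol Cl = 0.030756 mol
mass O = 2.506 − (0.36954 + 0.062008 + 1.0903) = 0.98416 g → mol O = 0.98416 ÷ 15.999 = 0.061514 mol
Divide by the smallest (0.030756 mol): C 1.000, H 2.000, Cl 1.000, O 2.000

CH2ClO2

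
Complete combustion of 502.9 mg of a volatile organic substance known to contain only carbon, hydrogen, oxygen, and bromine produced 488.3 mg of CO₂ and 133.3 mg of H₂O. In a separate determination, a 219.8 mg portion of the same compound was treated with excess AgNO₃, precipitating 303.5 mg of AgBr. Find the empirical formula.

C3H4BrO

mol C = 0.4883 g CO₂ ÷ 44.009 g/mol = 0.011095 mol
mol H = 2 × 0.1333 g H₂O ÷ 18.015 g/mol = 0.014799 mol
From the AgBr data: mol Br per gram of compound = (0.3035 ÷ 187.772) ÷ 0.2198 = 0.0073536 mol/g, so in the 0.5029 g combustion sample mol Br = 0.0036981 mol
mass O = 0.5029 − (0.13327 + 0.014917 + 0.29550) = 0.059220 g → mol O = 0.059220 ÷ 15.999 = 0.0037015 mol
Divide by the smallest (0.0036981 mol): C 3.000, H 4.002, Br 1.000, O 1.001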